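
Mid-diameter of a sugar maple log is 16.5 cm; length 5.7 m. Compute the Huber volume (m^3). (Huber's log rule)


Huber: V = Am * L,  Am = pi*(Dm/200)^2
Am = pi*(16.5/200)^2 = 0.021382 m^2
V = 0.021382*5.7 = 0.1219 m^3

0.1219


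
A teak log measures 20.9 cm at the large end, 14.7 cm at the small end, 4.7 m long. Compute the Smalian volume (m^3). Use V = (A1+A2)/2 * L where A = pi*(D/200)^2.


Smalian: V = (A1 + A2)/2 * L,  A = pi*(D/200)^2
A1 = pi*(20.9/200)^2 = 0.034307 m^2
A2 = pi*(14.7/200)^2 = 0.016972 m^2
V = (0.034307+0.016972)/2*4.7 = 0.1205 m^3

0.1205


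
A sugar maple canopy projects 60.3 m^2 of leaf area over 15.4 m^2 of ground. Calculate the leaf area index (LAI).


Formula: LAI = total leaf area / ground area  (dimensionless)
LAI = 60.3 m^2 / 15.4 m^2
LAI = 3.92

3.92


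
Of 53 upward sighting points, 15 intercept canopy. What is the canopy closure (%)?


Formula: Canopy closure = covered points / total points * 100
Closure = 15 / 53 * 100
Closure = 0.283 * 100 = 28.3%

28.3


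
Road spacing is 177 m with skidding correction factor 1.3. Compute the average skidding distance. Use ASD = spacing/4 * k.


Formula: ASD = (spacing / 4) * correction
Uncorrected distance = spacing / 4 = 177 / 4 = 44.25 m
ASD = 44.25 * 1.3 = 58 m

58


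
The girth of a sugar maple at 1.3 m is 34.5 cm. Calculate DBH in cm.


Formula: DBH = C / pi
DBH = 34.5 / pi
pi = 3.14159...
DBH = 11.0 cm

11.0


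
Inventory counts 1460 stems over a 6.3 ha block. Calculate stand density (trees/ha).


Formula: Stand Density = N_trees / Area_ha
Density = 1460 trees / 6.3 ha
Density = 232 trees/ha

232


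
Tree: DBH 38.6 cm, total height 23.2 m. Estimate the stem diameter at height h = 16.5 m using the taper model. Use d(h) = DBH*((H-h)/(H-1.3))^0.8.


Taper: d(h) = DBH * ((H - h) / (H - 1.3))^0.8
Numerator = H - h = 23.2 - 16.5 = 6.7 m
Denominator = H - 1.3 = 23.2 - 1.3 = 21.9 m
Ratio = 6.7 / 21.9 = 0.30594
d = 38.6 * 0.30594^0.8 = 15.0 cm

15.0


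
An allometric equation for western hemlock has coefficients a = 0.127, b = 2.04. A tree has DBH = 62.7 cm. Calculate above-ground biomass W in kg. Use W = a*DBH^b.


Formula: W = a * DBH^b  (allometric power law)
DBH^b = 62.7^2.04 = 4639.0151
W = 0.127 * 4639.0151 = 589.2 kg

589.2


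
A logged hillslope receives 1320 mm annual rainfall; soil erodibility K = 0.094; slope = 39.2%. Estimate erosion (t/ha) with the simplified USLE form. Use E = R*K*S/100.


Formula: E = R * K * S / 100  (simplified USLE)
R * K = 1320 * 0.094 = 124.08
E = 124.08 * 39.2 / 100 = 48.64 t/ha

48.64


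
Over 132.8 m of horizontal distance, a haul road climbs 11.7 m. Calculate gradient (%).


Formula: Gradient = rise / run * 100
Gradient = 11.7 / 132.8 * 100 = 8.8%

8.8


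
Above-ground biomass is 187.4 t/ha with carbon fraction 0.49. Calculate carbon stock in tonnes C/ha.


Formula: Carbon Stock = Biomass * Carbon Fraction
C = 187.4 t/ha * 0.49
C = 91.8 t C/ha

91.8


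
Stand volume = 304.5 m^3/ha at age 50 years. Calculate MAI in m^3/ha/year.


Formula: MAI = Total Volume / Stand Age
MAI = 304.5 m^3/ha / 50 years
MAI = 6.09 m^3/ha/year

6.09


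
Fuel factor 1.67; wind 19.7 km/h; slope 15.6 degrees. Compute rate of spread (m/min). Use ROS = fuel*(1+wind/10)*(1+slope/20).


Formula: ROS = fuel * (1 + wind/10) * (1 + slope/20)
Wind factor = 1 + 19.7/10 = 2.97
Slope factor = 1 + 15.6/20 = 1.78
ROS = 1.67 * 2.97 * 1.78 = 8.83 m/min

8.83


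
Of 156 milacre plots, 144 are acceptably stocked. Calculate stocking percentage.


Formula: Stocking % = stocked plots / total plots * 100
Stocking = 144 / 156 * 100
Stocking = 0.9231 * 100 = 92.3%

92.3


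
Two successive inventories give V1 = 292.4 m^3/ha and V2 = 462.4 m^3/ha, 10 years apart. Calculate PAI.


Formula: PAI = (V_T2 - V_T1) / (T2 - T1)
Volume increment = 462.4 - 292.4 = 170.0 m^3/ha
PAI = 170.0 / 10 = 17.0 m^3/ha/year

17.0


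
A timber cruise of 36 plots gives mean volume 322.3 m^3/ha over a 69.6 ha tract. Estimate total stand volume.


Formula: Total Volume = Mean Volume per ha * Total Area
Total Volume = 322.3 m^3/ha * 69.6 ha
Total Volume = 22432 m^3

22432


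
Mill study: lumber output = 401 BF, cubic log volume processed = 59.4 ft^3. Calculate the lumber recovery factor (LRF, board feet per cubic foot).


Formula: LRF = Lumber Output (BF) / Log Input (ft^3)
LRF = 401 BF / 59.4 ft^3
LRF = 6.75 BF/ft^3

6.75


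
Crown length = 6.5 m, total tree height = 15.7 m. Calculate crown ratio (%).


Formula: Crown Ratio = (Crown Length / Total Height) * 100
CR = (6.5 m / 15.7 m) * 100
CR = 0.414 * 100 = 41.4%

41.4


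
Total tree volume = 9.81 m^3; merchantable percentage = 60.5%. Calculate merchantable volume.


Formula: MV = V_total * (merchantable_pct / 100)
Merchantable fraction = 60.5% / 100 = 0.605
MV = 9.81 m^3 * 0.605 = 5.935 m^3

5.935


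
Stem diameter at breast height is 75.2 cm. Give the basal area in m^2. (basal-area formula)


Formula: BA = pi * (DBH/2)^2 / 10000  (cm^2 to m^2)
Radius = DBH/2 = 75.2/2 = 37.6 cm
BA = pi * 37.6^2 / 10000
   = 4441.458 cm^2 / 10000
   = 0.4441 m^2

0.4441


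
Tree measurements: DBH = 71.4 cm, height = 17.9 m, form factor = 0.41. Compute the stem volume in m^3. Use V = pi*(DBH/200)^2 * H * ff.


Formula: V = pi * (DBH/200)^2 * H * ff
Radius = DBH/200 = 71.4/200 = 0.357 m
Radius^2 = 0.357^2 = 0.127449 m^2
V = pi * 0.127449 * 17.9 * 0.41
V = 2.938 m^3

2.938


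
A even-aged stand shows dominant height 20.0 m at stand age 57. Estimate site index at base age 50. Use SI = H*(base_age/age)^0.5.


Formula: SI = H_dom * (base_age / age)^0.5
Age ratio = 50 / 57 = 0.87719
sqrt(age_ratio) = 0.93659
SI = 20.0 * 0.93659 = 18.7 m

18.7


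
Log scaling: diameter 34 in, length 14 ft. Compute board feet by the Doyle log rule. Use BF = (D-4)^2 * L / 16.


Doyle: BF = (D - 4)^2 * L / 16
Adjusted diameter = 34 - 4 = 30 in
(D-4)^2 = 30^2 = 900
BF = 900 * 14 / 16 = 788 BF

788


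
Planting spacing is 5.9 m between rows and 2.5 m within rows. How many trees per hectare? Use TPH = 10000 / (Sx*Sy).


Formula: TPH = 10000 m^2/ha / (spacing_x * spacing_y)
Area per tree = 5.9 m * 2.5 m = 14.75 m^2
TPH = 10000 / 14.75 = 678 trees/ha

678


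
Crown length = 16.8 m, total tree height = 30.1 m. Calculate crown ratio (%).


Formula: Crown Ratio = (Crown Length / Total Height) * 100
CR = (16.8 m / 30.1 m) * 100
CR = 0.5581 * 100 = 55.8%

55.8


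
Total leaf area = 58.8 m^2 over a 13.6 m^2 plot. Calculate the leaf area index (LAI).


Formula: LAI = total leaf area / ground area  (dimensionless)
LAI = 58.8 m^2 / 13.6 m^2
LAI = 4.32

4.32


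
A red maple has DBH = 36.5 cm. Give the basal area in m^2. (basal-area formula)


Formula: BA = pi * (DBH/2)^2 / 10000  (cm^2 to m^2)
Radius = DBH/2 = 36.5/2 = 18.25 cm
BA = pi * 18.25^2 / 10000
   = 1046.3467 cm^2 / 10000
   = 0.1046 m^2

0.1046


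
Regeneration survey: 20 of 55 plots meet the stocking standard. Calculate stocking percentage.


Formula: Stocking % = stocked plots / total plots * 100
Stocking = 20 / 55 * 100
Stocking = 0.3636 * 100 = 36.4%

36.4


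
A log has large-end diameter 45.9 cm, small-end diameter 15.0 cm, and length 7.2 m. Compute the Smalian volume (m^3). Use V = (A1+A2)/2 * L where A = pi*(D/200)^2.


Smalian: V = (A1 + A2)/2 * L,  A = pi*(D/200)^2
A1 = pi*(45.9/200)^2 = 0.165468 m^2
A2 = pi*(15.0/200)^2 = 0.017671 m^2
V = (0.165468+0.017671)/2*7.2 = 0.6593 m^3

0.6593


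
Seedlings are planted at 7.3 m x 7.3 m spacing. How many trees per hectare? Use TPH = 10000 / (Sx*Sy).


Formula: TPH = 10000 m^2/ha / (spacing_x * spacing_y)
Area per tree = 7.3 m * 7.3 m = 53.29 m^2
TPH = 10000 / 53.29 = 188 trees/ha

188


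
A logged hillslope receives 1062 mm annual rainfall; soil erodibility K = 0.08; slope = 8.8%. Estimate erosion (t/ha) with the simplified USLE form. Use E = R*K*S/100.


Formula: E = R * K * S / 100  (simplified USLE)
R * K = 1062 * 0.08 = 84.96
E = 84.96 * 8.8 / 100 = 7.48 t/ha

7.48


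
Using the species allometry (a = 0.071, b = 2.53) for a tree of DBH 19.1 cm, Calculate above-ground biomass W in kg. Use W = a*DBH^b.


Formula: W = a * DBH^b  (allometric power law)
DBH^b = 19.1^2.53 = 1741.8647
W = 0.071 * 1741.8647 = 123.7 kg

123.7


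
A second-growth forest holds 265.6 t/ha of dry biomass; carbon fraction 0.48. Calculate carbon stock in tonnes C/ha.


Formula: Carbon Stock = Biomass * Carbon Fraction
C = 265.6 t/ha * 0.48
C = 127.5 t C/ha

127.5


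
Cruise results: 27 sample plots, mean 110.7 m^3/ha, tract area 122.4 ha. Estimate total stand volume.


Formula: Total Volume = Mean Volume per ha * Total Area
Total Volume = 110.7 m^3/ha * 122.4 ha
Total Volume = 13550 m^3

13550


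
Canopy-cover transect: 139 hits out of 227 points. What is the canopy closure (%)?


Formula: Canopy closure = covered points / total points * 100
Closure = 139 / 227 * 100
Closure = 0.6123 * 100 = 61.2%

61.2


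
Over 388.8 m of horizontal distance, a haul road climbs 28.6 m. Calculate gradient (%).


Formula: Gradient = rise / run * 100
Gradient = 28.6 / 388.8 * 100 = 7.4%

7.4


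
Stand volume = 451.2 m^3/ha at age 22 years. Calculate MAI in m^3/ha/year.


Formula: MAI = Total Volume / Stand Age
MAI = 451.2 m^3/ha / 22 years
MAI = 20.51 m^3/ha/year

20.51


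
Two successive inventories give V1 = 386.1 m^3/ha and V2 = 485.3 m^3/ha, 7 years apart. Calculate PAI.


Formula: PAI = (V_T2 - V_T1) / (T2 - T1)
Volume increment = 485.3 - 386.1 = 99.2 m^3/ha
PAI = 99.2 / 7 = 14.17 m^3/ha/year

14.17


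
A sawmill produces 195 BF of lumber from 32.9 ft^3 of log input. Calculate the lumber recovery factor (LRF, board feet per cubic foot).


Formula: LRF = Lumber Output (BF) / Log Input (ft^3)
LRF = 195 BF / 32.9 ft^3
LRF = 5.93 BF/ft^3

5.93


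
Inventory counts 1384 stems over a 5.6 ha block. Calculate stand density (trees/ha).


Formula: Stand Density = N_trees / Area_ha
Density = 1384 trees / 5.6 ha
Density = 247 trees/ha

247


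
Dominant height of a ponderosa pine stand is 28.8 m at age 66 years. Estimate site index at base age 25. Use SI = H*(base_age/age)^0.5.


Formula: SI = H_dom * (base_age / age)^0.5
Age ratio = 25 / 66 = 0.37879
sqrt(age_ratio) = 0.61546
SI = 28.8 * 0.61546 = 17.7 m

17.7


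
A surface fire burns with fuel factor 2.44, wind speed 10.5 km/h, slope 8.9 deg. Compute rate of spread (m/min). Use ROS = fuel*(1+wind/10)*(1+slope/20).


Formula: ROS = fuel * (1 + wind/10) * (1 + slope/20)
Wind factor = 1 + 10.5/10 = 2.05
Slope factor = 1 + 8.9/20 = 1.445
ROS = 2.44 * 2.05 * 1.445 = 7.23 m/min

7.23


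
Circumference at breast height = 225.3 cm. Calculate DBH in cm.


Formula: DBH = C / pi
DBH = 225.3 / pi
pi = 3.14159...
DBH = 71.7 cm

71.7


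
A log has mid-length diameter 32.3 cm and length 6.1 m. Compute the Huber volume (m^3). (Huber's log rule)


Huber: V = Am * L,  Am = pi*(Dm/200)^2
Am = pi*(32.3/200)^2 = 0.08194 m^2
V = 0.08194*6.1 = 0.4998 m^3

0.4998


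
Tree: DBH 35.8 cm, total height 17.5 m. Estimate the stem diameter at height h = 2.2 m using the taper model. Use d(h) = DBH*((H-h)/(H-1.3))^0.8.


Taper: d(h) = DBH * ((H - h) / (H - 1.3))^0.8
Numerator = H - h = 17.5 - 2.2 = 15.3 m
Denominator = H - 1.3 = 17.5 - 1.3 = 16.2 m
Ratio = 15.3 / 16.2 = 0.94444
d = 35.8 * 0.94444^0.8 = 34.2 cm

34.2


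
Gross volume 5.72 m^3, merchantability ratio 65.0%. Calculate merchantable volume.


Formula: MV = V_total * (merchantable_pct / 100)
Merchantable fraction = 65.0% / 100 = 0.65
MV = 5.72 m^3 * 0.65 = 3.718 m^3

3.718


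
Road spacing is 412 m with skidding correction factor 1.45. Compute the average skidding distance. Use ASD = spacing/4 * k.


Formula: ASD = (spacing / 4) * correction
Uncorrected distance = spacing / 4 = 412 / 4 = 103 m
ASD = 103 * 1.45 = 149 m

149


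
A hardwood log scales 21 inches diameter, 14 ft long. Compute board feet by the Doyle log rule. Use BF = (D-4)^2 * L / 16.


Doyle: BF = (D - 4)^2 * L / 16
Adjusted diameter = 21 - 4 = 17 in
(D-4)^2 = 17^2 = 289
BF = 289 * 14 / 16 = 253 BF

253


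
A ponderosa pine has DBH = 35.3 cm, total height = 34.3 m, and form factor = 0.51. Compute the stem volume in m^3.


Formula: V = pi * (DBH/200)^2 * H * ff
Radius = DBH/200 = 35.3/200 = 0.1765 m
Radius^2 = 0.1765^2 = 0.03115225 m^2
V = pi * 0.03115225 * 34.3 * 0.51
V = 1.712 m^3

1.712


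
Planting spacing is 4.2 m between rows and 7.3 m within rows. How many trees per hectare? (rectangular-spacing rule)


Formula: TPH = 10000 m^2/ha / (spacing_x * spacing_y)
Area per tree = 4.2 m * 7.3 m = 30.66 m^2
TPH = 10000 / 30.66 = 326 trees/ha

326


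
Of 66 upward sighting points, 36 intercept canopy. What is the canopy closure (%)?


Formula: Canopy closure = covered points / total points * 100
Closure = 36 / 66 * 100
Closure = 0.5455 * 100 = 54.5%

54.5


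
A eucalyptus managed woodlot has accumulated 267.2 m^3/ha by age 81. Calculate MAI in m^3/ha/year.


Formula: MAI = Total Volume / Stand Age
MAI = 267.2 m^3/ha / 81 years
MAI = 3.3 m^3/ha/year

3.3


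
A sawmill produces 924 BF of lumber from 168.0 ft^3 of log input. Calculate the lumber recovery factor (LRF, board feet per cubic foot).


Formula: LRF = Lumber Output (BF) / Log Input (ft^3)
LRF = 924 BF / 168.0 ft^3
LRF = 5.5 BF/ft^3

5.5


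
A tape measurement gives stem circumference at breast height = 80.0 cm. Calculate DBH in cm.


Formula: DBH = C / pi
DBH = 80.0 / pi
pi = 3.14159...
DBH = 25.5 cm

25.5


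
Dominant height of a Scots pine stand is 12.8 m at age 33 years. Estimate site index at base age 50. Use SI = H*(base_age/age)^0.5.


Formula: SI = H_dom * (base_age / age)^0.5
Age ratio = 50 / 33 = 1.51515
sqrt(age_ratio) = 1.23091
SI = 12.8 * 1.23091 = 15.8 m

15.8


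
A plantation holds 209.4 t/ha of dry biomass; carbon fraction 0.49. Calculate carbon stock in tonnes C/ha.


Formula: Carbon Stock = Biomass * Carbon Fraction
C = 209.4 t/ha * 0.49
C = 102.6 t C/ha

102.6


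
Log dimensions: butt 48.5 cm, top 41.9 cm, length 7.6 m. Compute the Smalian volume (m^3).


Smalian: V = (A1 + A2)/2 * L,  A = pi*(D/200)^2
A1 = pi*(48.5/200)^2 = 0.184745 m^2
A2 = pi*(41.9/200)^2 = 0.137885 m^2
V = (0.184745+0.137885)/2*7.6 = 1.226 m^3

1.226


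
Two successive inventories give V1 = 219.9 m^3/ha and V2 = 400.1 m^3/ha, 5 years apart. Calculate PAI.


Formula: PAI = (V_T2 - V_T1) / (T2 - T1)
Volume increment = 400.1 - 219.9 = 180.2 m^3/ha
PAI = 180.2 / 5 = 36.04 m^3/ha/year

36.04


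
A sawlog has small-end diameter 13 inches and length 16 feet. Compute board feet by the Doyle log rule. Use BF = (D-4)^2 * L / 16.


Doyle: BF = (D - 4)^2 * L / 16
Adjusted diameter = 13 - 4 = 9 in
(D-4)^2 = 9^2 = 81
BF = 81 * 16 / 16 = 81 BF

81


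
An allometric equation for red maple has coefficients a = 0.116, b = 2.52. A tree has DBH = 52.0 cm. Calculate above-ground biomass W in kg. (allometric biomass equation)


Formula: W = a * DBH^b  (allometric power law)
DBH^b = 52.0^2.52 = 21102.2336
W = 0.116 * 21102.2336 = 2447.9 kg

2447.9


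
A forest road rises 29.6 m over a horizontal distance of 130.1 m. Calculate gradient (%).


Formula: Gradient = rise / run * 100
Gradient = 29.6 / 130.1 * 100 = 22.8%

22.8


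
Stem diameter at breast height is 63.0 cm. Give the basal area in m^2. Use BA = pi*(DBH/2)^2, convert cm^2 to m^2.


Formula: BA = pi * (DBH/2)^2 / 10000  (cm^2 to m^2)
Radius = DBH/2 = 63.0/2 = 31.5 cm
BA = pi * 31.5^2 / 10000
   = 3117.2453 cm^2 / 10000
   = 0.3117 m^2

0.3117


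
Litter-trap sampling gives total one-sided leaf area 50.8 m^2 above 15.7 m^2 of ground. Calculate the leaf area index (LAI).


Formula: LAI = total leaf area / ground area  (dimensionless)
LAI = 50.8 m^2 / 15.7 m^2
LAI = 3.24

3.24


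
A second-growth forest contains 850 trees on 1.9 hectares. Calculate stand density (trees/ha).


Formula: Stand Density = N_trees / Area_ha
Density = 850 trees / 1.9 ha
Density = 447 trees/ha

447


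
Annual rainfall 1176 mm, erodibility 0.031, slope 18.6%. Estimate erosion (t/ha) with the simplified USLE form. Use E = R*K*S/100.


Formula: E = R * K * S / 100  (simplified USLE)
R * K = 1176 * 0.031 = 36.456
E = 36.456 * 18.6 / 100 = 6.78 t/ha

6.78


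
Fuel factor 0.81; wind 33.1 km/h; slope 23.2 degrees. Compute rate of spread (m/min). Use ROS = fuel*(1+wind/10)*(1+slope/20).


Formula: ROS = fuel * (1 + wind/10) * (1 + slope/20)
Wind factor = 1 + 33.1/10 = 4.31
Slope factor = 1 + 23.2/20 = 2.16
ROS = 0.81 * 4.31 * 2.16 = 7.54 m/min

7.54


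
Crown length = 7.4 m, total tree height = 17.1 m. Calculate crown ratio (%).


Formula: Crown Ratio = (Crown Length / Total Height) * 100
CR = (7.4 m / 17.1 m) * 100
CR = 0.4327 * 100 = 43.3%

43.3


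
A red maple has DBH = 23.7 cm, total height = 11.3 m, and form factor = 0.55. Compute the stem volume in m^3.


Formula: V = pi * (DBH/200)^2 * H * ff
Radius = DBH/200 = 23.7/200 = 0.1185 m
Radius^2 = 0.1185^2 = 0.01404225 m^2
V = pi * 0.01404225 * 11.3 * 0.55
V = 0.274 m^3

0.274


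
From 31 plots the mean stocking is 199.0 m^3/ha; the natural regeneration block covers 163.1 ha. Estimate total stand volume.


Formula: Total Volume = Mean Volume per ha * Total Area
Total Volume = 199.0 m^3/ha * 163.1 ha
Total Volume = 32457 m^3

32457


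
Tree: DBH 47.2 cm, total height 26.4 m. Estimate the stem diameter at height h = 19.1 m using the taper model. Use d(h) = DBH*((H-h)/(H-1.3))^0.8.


Taper: d(h) = DBH * ((H - h) / (H - 1.3))^0.8
Numerator = H - h = 26.4 - 19.1 = 7.3 m
Denominator = H - 1.3 = 26.4 - 1.3 = 25.1 m
Ratio = 7.3 / 25.1 = 0.29084
d = 47.2 * 0.29084^0.8 = 17.6 cm

17.6


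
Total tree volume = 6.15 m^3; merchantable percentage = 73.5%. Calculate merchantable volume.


Formula: MV = V_total * (merchantable_pct / 100)
Merchantable fraction = 73.5% / 100 = 0.735
MV = 6.15 m^3 * 0.735 = 4.52 m^3

4.52


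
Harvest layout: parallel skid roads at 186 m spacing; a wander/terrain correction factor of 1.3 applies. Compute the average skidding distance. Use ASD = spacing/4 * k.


Formula: ASD = (spacing / 4) * correction
Uncorrected distance = spacing / 4 = 186 / 4 = 46.5 m
ASD = 46.5 * 1.3 = 60 m

60


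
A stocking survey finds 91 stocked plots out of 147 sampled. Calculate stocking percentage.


Formula: Stocking % = stocked plots / total plots * 100
Stocking = 91 / 147 * 100
Stocking = 0.619 * 100 = 61.9%

61.9


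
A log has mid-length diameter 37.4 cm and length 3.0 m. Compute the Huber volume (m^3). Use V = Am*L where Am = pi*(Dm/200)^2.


Huber: V = Am * L,  Am = pi*(Dm/200)^2
Am = pi*(37.4/200)^2 = 0.109858 m^2
V = 0.109858*3.0 = 0.3296 m^3

0.3296


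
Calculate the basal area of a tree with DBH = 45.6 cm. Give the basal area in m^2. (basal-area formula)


Formula: BA = pi * (DBH/2)^2 / 10000  (cm^2 to m^2)
Radius = DBH/2 = 45.6/2 = 22.8 cm
BA = pi * 22.8^2 / 10000
   = 1633.1255 cm^2 / 10000
   = 0.1633 m^2

0.1633


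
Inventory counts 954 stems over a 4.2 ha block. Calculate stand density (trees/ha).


Formula: Stand Density = N_trees / Area_ha
Density = 954 trees / 4.2 ha
Density = 227 trees/ha

227


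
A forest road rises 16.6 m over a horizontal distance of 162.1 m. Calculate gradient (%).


Formula: Gradient = rise / run * 100
Gradient = 16.6 / 162.1 * 100 = 10.2%

10.2


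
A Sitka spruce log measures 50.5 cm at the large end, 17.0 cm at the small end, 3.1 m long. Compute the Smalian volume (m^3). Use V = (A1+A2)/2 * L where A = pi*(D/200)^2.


Smalian: V = (A1 + A2)/2 * L,  A = pi*(D/200)^2
A1 = pi*(50.5/200)^2 = 0.200296 m^2
A2 = pi*(17.0/200)^2 = 0.022698 m^2
V = (0.200296+0.022698)/2*3.1 = 0.3456 m^3

0.3456


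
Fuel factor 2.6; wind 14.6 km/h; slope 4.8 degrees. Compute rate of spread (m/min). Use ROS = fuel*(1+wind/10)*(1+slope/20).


Formula: ROS = fuel * (1 + wind/10) * (1 + slope/20)
Wind factor = 1 + 14.6/10 = 2.46
Slope factor = 1 + 4.8/20 = 1.24
ROS = 2.6 * 2.46 * 1.24 = 7.93 m/min

7.93


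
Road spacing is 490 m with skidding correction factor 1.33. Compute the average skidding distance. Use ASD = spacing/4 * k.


Formula: ASD = (spacing / 4) * correction
Uncorrected distance = spacing / 4 = 490 / 4 = 122.5 m
ASD = 122.5 * 1.33 = 163 m

163


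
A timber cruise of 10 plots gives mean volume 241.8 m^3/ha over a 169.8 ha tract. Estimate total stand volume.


Formula: Total Volume = Mean Volume per ha * Total Area
Total Volume = 241.8 m^3/ha * 169.8 ha
Total Volume = 41058 m^3

41058


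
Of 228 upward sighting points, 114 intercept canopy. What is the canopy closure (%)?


Formula: Canopy closure = covered points / total points * 100
Closure = 114 / 228 * 100
Closure = 0.5 * 100 = 50.0%

50.0


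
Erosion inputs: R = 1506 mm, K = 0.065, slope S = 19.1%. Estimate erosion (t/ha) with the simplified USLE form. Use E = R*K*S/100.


Formula: E = R * K * S / 100  (simplified USLE)
R * K = 1506 * 0.065 = 97.89
E = 97.89 * 19.1 / 100 = 18.7 t/ha

18.7


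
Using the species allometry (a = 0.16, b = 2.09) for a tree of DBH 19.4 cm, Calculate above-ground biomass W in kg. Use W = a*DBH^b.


Formula: W = a * DBH^b  (allometric power law)
DBH^b = 19.4^2.09 = 491.4797
W = 0.16 * 491.4797 = 78.6 kg

78.6


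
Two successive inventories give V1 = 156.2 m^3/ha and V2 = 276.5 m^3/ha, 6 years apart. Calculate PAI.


Formula: PAI = (V_T2 - V_T1) / (T2 - T1)
Volume increment = 276.5 - 156.2 = 120.3 m^3/ha
PAI = 120.3 / 6 = 20.05 m^3/ha/year

20.05


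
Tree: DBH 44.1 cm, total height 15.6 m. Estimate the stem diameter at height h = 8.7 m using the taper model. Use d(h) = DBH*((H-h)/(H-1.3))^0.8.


Taper: d(h) = DBH * ((H - h) / (H - 1.3))^0.8
Numerator = H - h = 15.6 - 8.7 = 6.9 m
Denominator = H - 1.3 = 15.6 - 1.3 = 14.3 m
Ratio = 6.9 / 14.3 = 0.48252
d = 44.1 * 0.48252^0.8 = 24.6 cm

24.6


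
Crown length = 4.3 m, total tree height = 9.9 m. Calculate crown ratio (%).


Formula: Crown Ratio = (Crown Length / Total Height) * 100
CR = (4.3 m / 9.9 m) * 100
CR = 0.4343 * 100 = 43.4%

43.4


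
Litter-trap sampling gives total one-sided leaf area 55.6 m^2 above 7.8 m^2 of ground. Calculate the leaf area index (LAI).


Formula: LAI = total leaf area / ground area  (dimensionless)
LAI = 55.6 m^2 / 7.8 m^2
LAI = 7.13

7.13


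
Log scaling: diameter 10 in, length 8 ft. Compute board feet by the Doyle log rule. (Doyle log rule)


Doyle: BF = (D - 4)^2 * L / 16
Adjusted diameter = 10 - 4 = 6 in
(D-4)^2 = 6^2 = 36
BF = 36 * 8 / 16 = 18 BF

18


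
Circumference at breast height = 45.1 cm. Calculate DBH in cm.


Formula: DBH = C / pi
DBH = 45.1 / pi
pi = 3.14159...
DBH = 14.4 cm

14.4


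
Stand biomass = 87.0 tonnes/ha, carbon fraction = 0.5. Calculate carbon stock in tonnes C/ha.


Formula: Carbon Stock = Biomass * Carbon Fraction
C = 87.0 t/ha * 0.5
C = 43.5 t C/ha

43.5


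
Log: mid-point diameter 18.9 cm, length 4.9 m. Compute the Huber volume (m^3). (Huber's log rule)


Huber: V = Am * L,  Am = pi*(Dm/200)^2
Am = pi*(18.9/200)^2 = 0.028055 m^2
V = 0.028055*4.9 = 0.1375 m^3

0.1375


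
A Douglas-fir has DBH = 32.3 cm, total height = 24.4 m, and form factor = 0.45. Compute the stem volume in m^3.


Formula: V = pi * (DBH/200)^2 * H * ff
Radius = DBH/200 = 32.3/200 = 0.1615 m
Radius^2 = 0.1615^2 = 0.02608225 m^2
V = pi * 0.02608225 * 24.4 * 0.45
V = 0.9 m^3

0.9


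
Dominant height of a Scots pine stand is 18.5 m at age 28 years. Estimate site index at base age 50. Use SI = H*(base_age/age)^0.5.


Formula: SI = H_dom * (base_age / age)^0.5
Age ratio = 50 / 28 = 1.78571
sqrt(age_ratio) = 1.33631
SI = 18.5 * 1.33631 = 24.7 m

24.7


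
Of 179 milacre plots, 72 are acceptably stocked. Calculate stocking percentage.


Formula: Stocking % = stocked plots / total plots * 100
Stocking = 72 / 179 * 100
Stocking = 0.4022 * 100 = 40.2%

40.2


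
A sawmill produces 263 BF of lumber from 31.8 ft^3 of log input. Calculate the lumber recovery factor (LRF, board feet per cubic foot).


Formula: LRF = Lumber Output (BF) / Log Input (ft^3)
LRF = 263 BF / 31.8 ft^3
LRF = 8.27 BF/ft^3

8.27


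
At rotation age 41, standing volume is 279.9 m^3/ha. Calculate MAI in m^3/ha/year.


Formula: MAI = Total Volume / Stand Age
MAI = 279.9 m^3/ha / 41 years
MAI = 6.83 m^3/ha/year

6.83


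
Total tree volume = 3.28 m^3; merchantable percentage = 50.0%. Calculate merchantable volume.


Formula: MV = V_total * (merchantable_pct / 100)
Merchantable fraction = 50.0% / 100 = 0.5
MV = 3.28 m^3 * 0.5 = 1.64 m^3

1.64


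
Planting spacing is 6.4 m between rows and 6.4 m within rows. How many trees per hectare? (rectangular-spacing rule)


Formula: TPH = 10000 m^2/ha / (spacing_x * spacing_y)
Area per tree = 6.4 m * 6.4 m = 40.96 m^2
TPH = 10000 / 40.96 = 244 trees/ha

244


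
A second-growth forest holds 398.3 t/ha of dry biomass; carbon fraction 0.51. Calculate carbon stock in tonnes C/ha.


Formula: Carbon Stock = Biomass * Carbon Fraction
C = 398.3 t/ha * 0.51
C = 203.1 t C/ha

203.1


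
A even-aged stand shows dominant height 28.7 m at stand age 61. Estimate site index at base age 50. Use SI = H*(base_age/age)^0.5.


Formula: SI = H_dom * (base_age / age)^0.5
Age ratio = 50 / 61 = 0.81967
sqrt(age_ratio) = 0.90536
SI = 28.7 * 0.90536 = 26.0 m

26.0


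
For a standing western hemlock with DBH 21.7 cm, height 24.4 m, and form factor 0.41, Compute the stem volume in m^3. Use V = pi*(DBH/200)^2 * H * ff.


Formula: V = pi * (DBH/200)^2 * H * ff
Radius = DBH/200 = 21.7/200 = 0.1085 m
Radius^2 = 0.1085^2 = 0.01177225 m^2
V = pi * 0.01177225 * 24.4 * 0.41
V = 0.37 m^3

0.37


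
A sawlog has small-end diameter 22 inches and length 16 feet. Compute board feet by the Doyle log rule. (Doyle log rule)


Doyle: BF = (D - 4)^2 * L / 16
Adjusted diameter = 22 - 4 = 18 in
(D-4)^2 = 18^2 = 324
BF = 324 * 16 / 16 = 324 BF

324


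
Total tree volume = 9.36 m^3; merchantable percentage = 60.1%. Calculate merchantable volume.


Formula: MV = V_total * (merchantable_pct / 100)
Merchantable fraction = 60.1% / 100 = 0.601
MV = 9.36 m^3 * 0.601 = 5.625 m^3

5.625


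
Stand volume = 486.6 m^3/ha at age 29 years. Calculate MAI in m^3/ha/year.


Formula: MAI = Total Volume / Stand Age
MAI = 486.6 m^3/ha / 29 years
MAI = 16.78 m^3/ha/year

16.78


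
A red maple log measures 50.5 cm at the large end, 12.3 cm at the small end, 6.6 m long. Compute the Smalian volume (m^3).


Smalian: V = (A1 + A2)/2 * L,  A = pi*(D/200)^2
A1 = pi*(50.5/200)^2 = 0.200296 m^2
A2 = pi*(12.3/200)^2 = 0.011882 m^2
V = (0.200296+0.011882)/2*6.6 = 0.7002 m^3

0.7002


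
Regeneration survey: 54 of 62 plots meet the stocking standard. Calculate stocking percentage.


Formula: Stocking % = stocked plots / total plots * 100
Stocking = 54 / 62 * 100
Stocking = 0.871 * 100 = 87.1%

87.1


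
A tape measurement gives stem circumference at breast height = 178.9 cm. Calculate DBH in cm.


Formula: DBH = C / pi
DBH = 178.9 / pi
pi = 3.14159...
DBH = 56.9 cm

56.9


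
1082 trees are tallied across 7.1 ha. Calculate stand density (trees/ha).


Formula: Stand Density = N_trees / Area_ha
Density = 1082 trees / 7.1 ha
Density = 152 trees/ha

152


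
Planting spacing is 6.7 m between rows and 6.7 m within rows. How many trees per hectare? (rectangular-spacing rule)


Formula: TPH = 10000 m^2/ha / (spacing_x * spacing_y)
Area per tree = 6.7 m * 6.7 m = 44.89 m^2
TPH = 10000 / 44.89 = 223 trees/ha

223


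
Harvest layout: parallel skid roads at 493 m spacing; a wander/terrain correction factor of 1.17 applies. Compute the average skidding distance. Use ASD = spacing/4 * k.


Formula: ASD = (spacing / 4) * correction
Uncorrected distance = spacing / 4 = 493 / 4 = 123.25 m
ASD = 123.25 * 1.17 = 144 m

144


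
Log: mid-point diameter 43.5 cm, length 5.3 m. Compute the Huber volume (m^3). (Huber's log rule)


Huber: V = Am * L,  Am = pi*(Dm/200)^2
Am = pi*(43.5/200)^2 = 0.148617 m^2
V = 0.148617*5.3 = 0.7877 m^3

0.7877


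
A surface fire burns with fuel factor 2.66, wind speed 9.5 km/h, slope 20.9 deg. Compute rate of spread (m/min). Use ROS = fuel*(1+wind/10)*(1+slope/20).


Formula: ROS = fuel * (1 + wind/10) * (1 + slope/20)
Wind factor = 1 + 9.5/10 = 1.95
Slope factor = 1 + 20.9/20 = 2.045
ROS = 2.66 * 1.95 * 2.045 = 10.61 m/min

10.61


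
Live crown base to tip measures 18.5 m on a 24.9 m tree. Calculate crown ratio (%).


Formula: Crown Ratio = (Crown Length / Total Height) * 100
CR = (18.5 m / 24.9 m) * 100
CR = 0.743 * 100 = 74.3%

74.3


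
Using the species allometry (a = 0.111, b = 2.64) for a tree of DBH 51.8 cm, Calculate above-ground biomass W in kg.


Formula: W = a * DBH^b  (allometric power law)
DBH^b = 51.8^2.64 = 33560.6656
W = 0.111 * 33560.6656 = 3725.2 kg

3725.2


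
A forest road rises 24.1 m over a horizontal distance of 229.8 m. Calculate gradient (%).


Formula: Gradient = rise / run * 100
Gradient = 24.1 / 229.8 * 100 = 10.5%

10.5


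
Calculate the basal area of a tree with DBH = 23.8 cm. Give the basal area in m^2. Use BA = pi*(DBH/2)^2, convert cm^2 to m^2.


Formula: BA = pi * (DBH/2)^2 / 10000  (cm^2 to m^2)
Radius = DBH/2 = 23.8/2 = 11.9 cm
BA = pi * 11.9^2 / 10000
   = 444.8809 cm^2 / 10000
   = 0.0445 m^2

0.0445


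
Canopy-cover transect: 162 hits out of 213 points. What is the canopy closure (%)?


Formula: Canopy closure = covered points / total points * 100
Closure = 162 / 213 * 100
Closure = 0.7606 * 100 = 76.1%

76.1


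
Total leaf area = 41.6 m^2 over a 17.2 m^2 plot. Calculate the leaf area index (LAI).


Formula: LAI = total leaf area / ground area  (dimensionless)
LAI = 41.6 m^2 / 17.2 m^2
LAI = 2.42

2.42


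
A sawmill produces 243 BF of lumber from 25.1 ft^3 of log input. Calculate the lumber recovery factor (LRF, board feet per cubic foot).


Formula: LRF = Lumber Output (BF) / Log Input (ft^3)
LRF = 243 BF / 25.1 ft^3
LRF = 9.68 BF/ft^3

9.68


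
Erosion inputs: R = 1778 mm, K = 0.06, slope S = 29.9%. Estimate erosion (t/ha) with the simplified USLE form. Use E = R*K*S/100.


Formula: E = R * K * S / 100  (simplified USLE)
R * K = 1778 * 0.06 = 106.68
E = 106.68 * 29.9 / 100 = 31.9 t/ha

31.9


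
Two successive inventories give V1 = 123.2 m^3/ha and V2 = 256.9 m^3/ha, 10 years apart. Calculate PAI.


Formula: PAI = (V_T2 - V_T1) / (T2 - T1)
Volume increment = 256.9 - 123.2 = 133.7 m^3/ha
PAI = 133.7 / 10 = 13.37 m^3/ha/year

13.37


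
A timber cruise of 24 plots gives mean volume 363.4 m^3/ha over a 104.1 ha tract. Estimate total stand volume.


Formula: Total Volume = Mean Volume per ha * Total Area
Total Volume = 363.4 m^3/ha * 104.1 ha
Total Volume = 37830 m^3

37830


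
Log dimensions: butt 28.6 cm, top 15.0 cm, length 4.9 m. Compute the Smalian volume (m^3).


Smalian: V = (A1 + A2)/2 * L,  A = pi*(D/200)^2
A1 = pi*(28.6/200)^2 = 0.064242 m^2
A2 = pi*(15.0/200)^2 = 0.017671 m^2
V = (0.064242+0.017671)/2*4.9 = 0.2007 m^3

0.2007


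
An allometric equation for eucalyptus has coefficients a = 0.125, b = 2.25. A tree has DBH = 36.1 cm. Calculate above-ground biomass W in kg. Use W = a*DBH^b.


Formula: W = a * DBH^b  (allometric power law)
DBH^b = 36.1^2.25 = 3194.414
W = 0.125 * 3194.414 = 399.3 kg

399.3


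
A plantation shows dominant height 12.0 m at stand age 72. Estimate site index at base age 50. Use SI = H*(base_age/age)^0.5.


Formula: SI = H_dom * (base_age / age)^0.5
Age ratio = 50 / 72 = 0.69444
sqrt(age_ratio) = 0.83333
SI = 12.0 * 0.83333 = 10.0 m

10.0


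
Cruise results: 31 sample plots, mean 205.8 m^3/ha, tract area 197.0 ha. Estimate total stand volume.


Formula: Total Volume = Mean Volume per ha * Total Area
Total Volume = 205.8 m^3/ha * 197.0 ha
Total Volume = 40543 m^3

40543


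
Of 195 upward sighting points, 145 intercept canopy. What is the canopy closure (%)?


Formula: Canopy closure = covered points / total points * 100
Closure = 145 / 195 * 100
Closure = 0.7436 * 100 = 74.4%

74.4


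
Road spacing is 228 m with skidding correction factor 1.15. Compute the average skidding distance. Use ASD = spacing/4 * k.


Formula: ASD = (spacing / 4) * correction
Uncorrected distance = spacing / 4 = 228 / 4 = 57 m
ASD = 57 * 1.15 = 66 m

66


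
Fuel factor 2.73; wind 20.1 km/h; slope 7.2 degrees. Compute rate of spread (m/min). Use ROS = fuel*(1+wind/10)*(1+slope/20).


Formula: ROS = fuel * (1 + wind/10) * (1 + slope/20)
Wind factor = 1 + 20.1/10 = 3.01
Slope factor = 1 + 7.2/20 = 1.36
ROS = 2.73 * 3.01 * 1.36 = 11.18 m/min

11.18


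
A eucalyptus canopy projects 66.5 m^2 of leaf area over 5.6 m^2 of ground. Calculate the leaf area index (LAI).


Formula: LAI = total leaf area / ground area  (dimensionless)
LAI = 66.5 m^2 / 5.6 m^2
LAI = 11.88

11.88


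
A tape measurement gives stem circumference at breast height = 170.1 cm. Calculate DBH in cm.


Formula: DBH = C / pi
DBH = 170.1 / pi
pi = 3.14159...
DBH = 54.1 cm

54.1


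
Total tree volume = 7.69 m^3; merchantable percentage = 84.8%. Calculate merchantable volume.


Formula: MV = V_total * (merchantable_pct / 100)
Merchantable fraction = 84.8% / 100 = 0.848
MV = 7.69 m^3 * 0.848 = 6.521 m^3

6.521


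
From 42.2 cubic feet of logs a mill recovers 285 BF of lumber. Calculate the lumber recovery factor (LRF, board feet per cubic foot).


Formula: LRF = Lumber Output (BF) / Log Input (ft^3)
LRF = 285 BF / 42.2 ft^3
LRF = 6.75 BF/ft^3

6.75


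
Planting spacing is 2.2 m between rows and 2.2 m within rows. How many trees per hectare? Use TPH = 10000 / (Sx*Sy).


Formula: TPH = 10000 m^2/ha / (spacing_x * spacing_y)
Area per tree = 2.2 m * 2.2 m = 4.84 m^2
TPH = 10000 / 4.84 = 2066 trees/ha

2066


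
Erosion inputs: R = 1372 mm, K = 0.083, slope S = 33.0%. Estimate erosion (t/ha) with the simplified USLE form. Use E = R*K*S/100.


Formula: E = R * K * S / 100  (simplified USLE)
R * K = 1372 * 0.083 = 113.876
E = 113.876 * 33.0 / 100 = 37.58 t/ha

37.58


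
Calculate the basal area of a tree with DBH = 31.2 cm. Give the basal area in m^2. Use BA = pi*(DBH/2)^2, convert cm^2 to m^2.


Formula: BA = pi * (DBH/2)^2 / 10000  (cm^2 to m^2)
Radius = DBH/2 = 31.2/2 = 15.6 cm
BA = pi * 15.6^2 / 10000
   = 764.538 cm^2 / 10000
   = 0.0765 m^2

0.0765


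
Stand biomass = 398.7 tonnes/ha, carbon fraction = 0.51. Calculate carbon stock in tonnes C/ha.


Formula: Carbon Stock = Biomass * Carbon Fraction
C = 398.7 t/ha * 0.51
C = 203.3 t C/ha

203.3


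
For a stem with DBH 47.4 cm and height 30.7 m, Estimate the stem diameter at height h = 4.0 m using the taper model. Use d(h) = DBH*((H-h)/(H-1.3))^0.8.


Taper: d(h) = DBH * ((H - h) / (H - 1.3))^0.8
Numerator = H - h = 30.7 - 4.0 = 26.7 m
Denominator = H - 1.3 = 30.7 - 1.3 = 29.4 m
Ratio = 26.7 / 29.4 = 0.90816
d = 47.4 * 0.90816^0.8 = 43.9 cm

43.9


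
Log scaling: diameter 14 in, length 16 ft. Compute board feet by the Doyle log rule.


Doyle: BF = (D - 4)^2 * L / 16
Adjusted diameter = 14 - 4 = 10 in
(D-4)^2 = 10^2 = 100
BF = 100 * 16 / 16 = 100 BF

100


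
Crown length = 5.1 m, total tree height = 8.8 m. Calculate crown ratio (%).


Formula: Crown Ratio = (Crown Length / Total Height) * 100
CR = (5.1 m / 8.8 m) * 100
CR = 0.5795 * 100 = 58.0%

58.0


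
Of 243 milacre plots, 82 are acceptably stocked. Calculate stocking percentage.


Formula: Stocking % = stocked plots / total plots * 100
Stocking = 82 / 243 * 100
Stocking = 0.3374 * 100 = 33.7%

33.7


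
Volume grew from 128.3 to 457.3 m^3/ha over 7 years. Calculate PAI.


Formula: PAI = (V_T2 - V_T1) / (T2 - T1)
Volume increment = 457.3 - 128.3 = 329.0 m^3/ha
PAI = 329.0 / 7 = 47.0 m^3/ha/year

47.0


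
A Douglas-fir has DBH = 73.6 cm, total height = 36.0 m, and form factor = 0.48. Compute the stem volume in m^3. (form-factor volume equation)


Formula: V = pi * (DBH/200)^2 * H * ff
Radius = DBH/200 = 73.6/200 = 0.368 m
Radius^2 = 0.368^2 = 0.135424 m^2
V = pi * 0.135424 * 36.0 * 0.48
V = 7.352 m^3

7.352


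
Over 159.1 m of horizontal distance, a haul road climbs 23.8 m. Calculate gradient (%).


Formula: Gradient = rise / run * 100
Gradient = 23.8 / 159.1 * 100 = 15.0%

15.0


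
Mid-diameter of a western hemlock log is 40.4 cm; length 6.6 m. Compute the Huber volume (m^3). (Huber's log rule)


Huber: V = Am * L,  Am = pi*(Dm/200)^2
Am = pi*(40.4/200)^2 = 0.12819 m^2
V = 0.12819*6.6 = 0.8461 m^3

0.8461


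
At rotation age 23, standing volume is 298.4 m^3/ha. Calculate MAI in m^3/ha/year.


Formula: MAI = Total Volume / Stand Age
MAI = 298.4 m^3/ha / 23 years
MAI = 12.97 m^3/ha/year

12.97


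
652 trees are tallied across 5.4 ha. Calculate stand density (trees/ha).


Formula: Stand Density = N_trees / Area_ha
Density = 652 trees / 5.4 ha
Density = 121 trees/ha

121


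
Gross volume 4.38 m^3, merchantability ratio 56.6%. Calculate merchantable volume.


Formula: MV = V_total * (merchantable_pct / 100)
Merchantable fraction = 56.6% / 100 = 0.566
MV = 4.38 m^3 * 0.566 = 2.479 m^3

2.479


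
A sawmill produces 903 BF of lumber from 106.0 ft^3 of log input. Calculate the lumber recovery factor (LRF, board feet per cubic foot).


Formula: LRF = Lumber Output (BF) / Log Input (ft^3)
LRF = 903 BF / 106.0 ft^3
LRF = 8.52 BF/ft^3

8.52


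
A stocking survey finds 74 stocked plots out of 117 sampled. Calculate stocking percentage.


Formula: Stocking % = stocked plots / total plots * 100
Stocking = 74 / 117 * 100
Stocking = 0.6325 * 100 = 63.2%

63.2


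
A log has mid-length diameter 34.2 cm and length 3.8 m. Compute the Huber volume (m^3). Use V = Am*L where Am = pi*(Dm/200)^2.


Huber: V = Am * L,  Am = pi*(Dm/200)^2
Am = pi*(34.2/200)^2 = 0.091863 m^2
V = 0.091863*3.8 = 0.3491 m^3

0.3491


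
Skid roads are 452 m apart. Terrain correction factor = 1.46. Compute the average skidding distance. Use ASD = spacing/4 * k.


Formula: ASD = (spacing / 4) * correction
Uncorrected distance = spacing / 4 = 452 / 4 = 113 m
ASD = 113 * 1.46 = 165 m

165


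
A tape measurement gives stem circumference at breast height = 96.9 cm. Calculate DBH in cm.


Formula: DBH = C / pi
DBH = 96.9 / pi
pi = 3.14159...
DBH = 30.8 cm

30.8


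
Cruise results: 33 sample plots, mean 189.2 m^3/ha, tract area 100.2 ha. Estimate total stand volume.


Formula: Total Volume = Mean Volume per ha * Total Area
Total Volume = 189.2 m^3/ha * 100.2 ha
Total Volume = 18958 m^3

18958


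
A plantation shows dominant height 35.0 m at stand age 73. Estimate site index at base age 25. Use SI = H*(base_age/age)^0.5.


Formula: SI = H_dom * (base_age / age)^0.5
Age ratio = 25 / 73 = 0.34247
sqrt(age_ratio) = 0.58521
SI = 35.0 * 0.58521 = 20.5 m

20.5


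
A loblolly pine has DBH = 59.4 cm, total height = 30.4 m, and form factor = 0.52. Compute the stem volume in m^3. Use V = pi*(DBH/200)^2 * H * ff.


Formula: V = pi * (DBH/200)^2 * H * ff
Radius = DBH/200 = 59.4/200 = 0.297 m
Radius^2 = 0.297^2 = 0.088209 m^2
V = pi * 0.088209 * 30.4 * 0.52
V = 4.381 m^3

4.381


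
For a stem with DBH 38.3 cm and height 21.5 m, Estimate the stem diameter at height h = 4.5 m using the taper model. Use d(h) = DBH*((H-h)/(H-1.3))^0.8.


Taper: d(h) = DBH * ((H - h) / (H - 1.3))^0.8
Numerator = H - h = 21.5 - 4.5 = 17.0 m
Denominator = H - 1.3 = 21.5 - 1.3 = 20.2 m
Ratio = 17.0 / 20.2 = 0.84158
d = 38.3 * 0.84158^0.8 = 33.4 cm

33.4


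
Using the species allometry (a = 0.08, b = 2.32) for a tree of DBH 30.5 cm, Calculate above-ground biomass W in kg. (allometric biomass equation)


Formula: W = a * DBH^b  (allometric power law)
DBH^b = 30.5^2.32 = 2776.9984
W = 0.08 * 2776.9984 = 222.2 kg

222.2
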